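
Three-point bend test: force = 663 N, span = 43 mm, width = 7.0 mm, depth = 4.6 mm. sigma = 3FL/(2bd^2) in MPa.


sigma = 3*663*43/(2*7.0*4.6^2) = 288.7 MPa

288.7


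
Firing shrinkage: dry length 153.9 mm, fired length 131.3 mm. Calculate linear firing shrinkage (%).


FS = (153.9 - 131.3) / 153.9 * 100 = 14.68%

14.68


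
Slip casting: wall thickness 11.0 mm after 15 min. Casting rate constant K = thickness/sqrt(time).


K = 11.0 / sqrt(15) = 11.0 / 3.873 = 2.84 mm/min^0.5

2.84


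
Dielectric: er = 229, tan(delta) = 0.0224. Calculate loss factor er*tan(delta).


Loss = 229 * 0.0224 = 5.13

5.13


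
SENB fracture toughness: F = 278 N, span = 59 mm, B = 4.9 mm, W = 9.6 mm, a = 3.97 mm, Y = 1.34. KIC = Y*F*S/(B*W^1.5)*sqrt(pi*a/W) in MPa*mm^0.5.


KIC = 1.34*278*59/(4.9*9.6^1.5)*sqrt(pi*3.97/9.6) = 171.88

171.88


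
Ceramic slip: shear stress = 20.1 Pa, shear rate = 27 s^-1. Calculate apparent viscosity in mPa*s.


eta = tau/gamma * 1000 = 20.1/27 * 1000 = 744.4 mPa*s

744.4


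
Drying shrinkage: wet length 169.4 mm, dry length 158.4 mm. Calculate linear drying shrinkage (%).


DS = (169.4 - 158.4) / 169.4 * 100 = 6.49%

6.49


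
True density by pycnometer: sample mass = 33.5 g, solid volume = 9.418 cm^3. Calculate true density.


TD = 33.5 / 9.418 = 3.557 g/cm^3

3.557


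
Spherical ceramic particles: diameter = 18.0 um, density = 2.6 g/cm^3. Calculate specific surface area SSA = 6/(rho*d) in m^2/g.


SSA = 6 / (2.6 * 18.0) = 0.128 m^2/g

0.128


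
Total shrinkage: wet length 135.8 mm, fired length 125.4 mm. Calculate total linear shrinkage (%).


TS = (135.8 - 125.4) / 135.8 * 100 = 7.66%

7.66


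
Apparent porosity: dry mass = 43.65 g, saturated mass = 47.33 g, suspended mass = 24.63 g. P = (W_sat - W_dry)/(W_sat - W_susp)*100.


P = (47.33 - 43.65) / (47.33 - 24.63) * 100 = 3.68 / 22.7 * 100 = 16.2%

16.2


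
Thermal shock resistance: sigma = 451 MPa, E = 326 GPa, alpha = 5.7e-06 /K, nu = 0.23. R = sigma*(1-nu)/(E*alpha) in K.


R = 451*(1-0.23)/(326*1000*5.7e-06) = 187 K

187


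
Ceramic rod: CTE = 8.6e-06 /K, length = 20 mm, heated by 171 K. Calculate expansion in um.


dL = 8.6e-06 * 20 * 171 * 1000 = 29.412 um

29.412


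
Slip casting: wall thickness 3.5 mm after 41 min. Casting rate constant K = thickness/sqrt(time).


K = 3.5 / sqrt(41) = 3.5 / 6.4031 = 0.547 mm/min^0.5

0.547


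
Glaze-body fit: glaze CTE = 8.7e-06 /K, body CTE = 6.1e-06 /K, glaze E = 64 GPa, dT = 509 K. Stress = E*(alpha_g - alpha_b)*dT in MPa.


Stress = 64*1000*(8.7e-06 - 6.1e-06)*509 = 84.7 MPa

84.7


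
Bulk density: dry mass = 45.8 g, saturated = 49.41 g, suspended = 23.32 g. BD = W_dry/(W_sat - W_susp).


BD = 45.8 / (49.41 - 23.32) = 45.8 / 26.09 = 1.755 g/cm^3

1.755


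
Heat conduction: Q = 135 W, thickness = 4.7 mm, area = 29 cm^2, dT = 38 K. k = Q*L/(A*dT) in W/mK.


k = 135*4.7/1000/(29/10000*38) = 5.76 W/mK

5.76


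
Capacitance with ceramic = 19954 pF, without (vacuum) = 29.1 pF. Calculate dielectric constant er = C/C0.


er = 19954 / 29.1 = 685.7

685.7


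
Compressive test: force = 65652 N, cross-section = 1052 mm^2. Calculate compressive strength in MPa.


CS = 65652 / 1052 = 62.4 MPa

62.4


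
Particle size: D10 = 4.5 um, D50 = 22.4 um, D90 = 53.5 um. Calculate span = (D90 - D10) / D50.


Span = (53.5 - 4.5) / 22.4 = 49.0 / 22.4 = 2.188

2.188


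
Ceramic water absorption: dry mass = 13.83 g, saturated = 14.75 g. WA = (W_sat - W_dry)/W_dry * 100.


WA = (14.75 - 13.83) / 13.83 * 100 = 6.65%

6.65


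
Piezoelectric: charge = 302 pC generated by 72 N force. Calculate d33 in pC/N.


d33 = 302 / 72 = 4.2 pC/N

4.2


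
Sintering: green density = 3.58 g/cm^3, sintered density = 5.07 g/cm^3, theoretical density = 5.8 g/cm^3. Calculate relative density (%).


Relative = 5.07 / 5.8 * 100 = 87.4%

87.4


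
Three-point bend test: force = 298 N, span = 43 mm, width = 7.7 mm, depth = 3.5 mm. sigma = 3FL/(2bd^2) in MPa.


sigma = 3*298*43/(2*7.7*3.5^2) = 203.8 MPa

203.8


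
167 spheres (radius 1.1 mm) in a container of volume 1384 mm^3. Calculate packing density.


V_sphere = 4/3*pi*1.1^3 = 5.5753 mm^3
Total V = 167*5.5753 = 931.0751 mm^3
PD = 931.0751 / 1384 = 0.673

0.673


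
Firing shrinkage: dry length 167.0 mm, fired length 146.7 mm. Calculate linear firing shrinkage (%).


FS = (167.0 - 146.7) / 167.0 * 100 = 12.16%

12.16


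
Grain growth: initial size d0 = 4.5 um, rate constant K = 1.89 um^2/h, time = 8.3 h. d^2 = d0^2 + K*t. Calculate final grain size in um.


d^2 = 4.5^2 + 1.89*8.3 = 35.937
d = sqrt(35.937) = 5.99 um

5.99


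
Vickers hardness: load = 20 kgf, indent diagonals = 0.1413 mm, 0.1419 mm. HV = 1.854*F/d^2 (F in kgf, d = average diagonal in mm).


d_avg = (0.1413+0.1419)/2 = 0.1416 mm
HV = 1.854*20/0.1416^2 = 1849

1849


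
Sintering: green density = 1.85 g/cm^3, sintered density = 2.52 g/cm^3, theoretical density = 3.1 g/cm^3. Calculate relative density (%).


Relative = 2.52 / 3.1 * 100 = 81.3%

81.3


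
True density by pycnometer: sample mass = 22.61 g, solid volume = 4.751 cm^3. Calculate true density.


TD = 22.61 / 4.751 = 4.759 g/cm^3

4.759


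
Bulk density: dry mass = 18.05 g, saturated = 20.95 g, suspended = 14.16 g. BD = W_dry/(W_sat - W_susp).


BD = 18.05 / (20.95 - 14.16) = 18.05 / 6.79 = 2.658 g/cm^3

2.658


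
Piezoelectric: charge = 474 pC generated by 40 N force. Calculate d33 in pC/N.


d33 = 474 / 40 = 11.9 pC/N

11.9


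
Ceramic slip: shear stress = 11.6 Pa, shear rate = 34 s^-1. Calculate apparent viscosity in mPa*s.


eta = tau/gamma * 1000 = 11.6/34 * 1000 = 341.2 mPa*s

341.2


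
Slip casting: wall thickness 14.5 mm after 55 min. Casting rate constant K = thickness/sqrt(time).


K = 14.5 / sqrt(55) = 14.5 / 7.4162 = 1.955 mm/min^0.5

1.955


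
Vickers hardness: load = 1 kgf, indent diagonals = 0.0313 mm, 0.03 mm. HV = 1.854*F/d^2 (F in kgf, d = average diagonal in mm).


d_avg = (0.0313+0.03)/2 = 0.03065 mm
HV = 1.854*1/0.03065^2 = 1974

1974


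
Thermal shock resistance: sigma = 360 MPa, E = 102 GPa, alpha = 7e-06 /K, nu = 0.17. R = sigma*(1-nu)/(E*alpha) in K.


R = 360*(1-0.17)/(102*1000*7e-06) = 418 K

418


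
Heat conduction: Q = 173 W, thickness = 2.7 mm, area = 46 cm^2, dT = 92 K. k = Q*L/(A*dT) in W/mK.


k = 173*2.7/1000/(46/10000*92) = 1.1 W/mK

1.1


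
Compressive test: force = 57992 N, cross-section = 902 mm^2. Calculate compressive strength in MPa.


CS = 57992 / 902 = 64.3 MPa

64.3


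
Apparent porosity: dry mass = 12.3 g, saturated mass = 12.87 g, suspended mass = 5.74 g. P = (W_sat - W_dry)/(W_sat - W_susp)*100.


P = (12.87 - 12.3) / (12.87 - 5.74) * 100 = 0.57 / 7.13 * 100 = 8.0%

8.0


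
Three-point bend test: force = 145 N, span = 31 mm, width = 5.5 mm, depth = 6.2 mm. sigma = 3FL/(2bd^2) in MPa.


sigma = 3*145*31/(2*5.5*6.2^2) = 31.9 MPa

31.9


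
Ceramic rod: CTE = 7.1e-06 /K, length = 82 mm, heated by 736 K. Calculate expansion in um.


dL = 7.1e-06 * 82 * 736 * 1000 = 428.499 um

428.499


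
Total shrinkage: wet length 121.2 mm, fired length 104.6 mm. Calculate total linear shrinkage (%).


TS = (121.2 - 104.6) / 121.2 * 100 = 13.7%

13.7


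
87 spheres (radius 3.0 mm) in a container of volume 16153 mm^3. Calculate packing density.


V_sphere = 4/3*pi*3.0^3 = 113.0973 mm^3
Total V = 87*113.0973 = 9839.4651 mm^3
PD = 9839.4651 / 16153 = 0.609

0.609


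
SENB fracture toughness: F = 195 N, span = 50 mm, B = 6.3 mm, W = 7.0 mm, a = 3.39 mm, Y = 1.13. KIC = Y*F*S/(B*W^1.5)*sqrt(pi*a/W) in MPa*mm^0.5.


KIC = 1.13*195*50/(6.3*7.0^1.5)*sqrt(pi*3.39/7.0) = 116.47

116.47


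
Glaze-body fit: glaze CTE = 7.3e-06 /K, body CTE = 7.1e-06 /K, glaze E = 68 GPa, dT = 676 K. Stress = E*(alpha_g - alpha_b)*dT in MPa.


Stress = 68*1000*(7.3e-06 - 7.1e-06)*676 = 9.2 MPa

9.2


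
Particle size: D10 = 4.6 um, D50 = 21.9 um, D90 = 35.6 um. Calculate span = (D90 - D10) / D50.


Span = (35.6 - 4.6) / 21.9 = 31.0 / 21.9 = 1.416

1.416


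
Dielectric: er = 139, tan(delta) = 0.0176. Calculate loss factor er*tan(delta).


Loss = 139 * 0.0176 = 2.446

2.446


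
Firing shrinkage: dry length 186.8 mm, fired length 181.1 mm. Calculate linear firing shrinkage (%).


FS = (186.8 - 181.1) / 186.8 * 100 = 3.05%

3.05


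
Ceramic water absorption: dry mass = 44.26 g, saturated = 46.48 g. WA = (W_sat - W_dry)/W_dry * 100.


WA = (46.48 - 44.26) / 44.26 * 100 = 5.02%

5.02


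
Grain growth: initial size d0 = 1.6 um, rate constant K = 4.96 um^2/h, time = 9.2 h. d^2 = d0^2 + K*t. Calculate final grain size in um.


d^2 = 1.6^2 + 4.96*9.2 = 48.192
d = sqrt(48.192) = 6.94 um

6.94


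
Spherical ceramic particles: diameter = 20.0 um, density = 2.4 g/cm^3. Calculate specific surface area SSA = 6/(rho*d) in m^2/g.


SSA = 6 / (2.4 * 20.0) = 0.125 m^2/g

0.125


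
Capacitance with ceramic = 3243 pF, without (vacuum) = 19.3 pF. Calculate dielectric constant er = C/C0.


er = 3243 / 19.3 = 168.03

168.03


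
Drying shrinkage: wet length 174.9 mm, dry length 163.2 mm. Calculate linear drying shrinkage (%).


DS = (174.9 - 163.2) / 174.9 * 100 = 6.69%

6.69


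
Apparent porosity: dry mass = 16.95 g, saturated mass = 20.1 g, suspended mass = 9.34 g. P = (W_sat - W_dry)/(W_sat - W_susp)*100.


P = (20.1 - 16.95) / (20.1 - 9.34) * 100 = 3.15 / 10.76 * 100 = 29.3%

29.3


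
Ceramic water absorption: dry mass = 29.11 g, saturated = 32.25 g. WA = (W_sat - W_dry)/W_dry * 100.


WA = (32.25 - 29.11) / 29.11 * 100 = 10.79%

10.79


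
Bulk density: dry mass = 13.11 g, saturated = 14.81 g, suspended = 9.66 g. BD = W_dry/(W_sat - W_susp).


BD = 13.11 / (14.81 - 9.66) = 13.11 / 5.15 = 2.546 g/cm^3

2.546


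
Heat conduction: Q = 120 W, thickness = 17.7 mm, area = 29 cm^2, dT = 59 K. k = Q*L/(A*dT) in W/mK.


k = 120*17.7/1000/(29/10000*59) = 12.41 W/mK

12.41


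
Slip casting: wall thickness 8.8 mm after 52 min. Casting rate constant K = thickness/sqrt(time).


K = 8.8 / sqrt(52) = 8.8 / 7.2111 = 1.22 mm/min^0.5

1.22


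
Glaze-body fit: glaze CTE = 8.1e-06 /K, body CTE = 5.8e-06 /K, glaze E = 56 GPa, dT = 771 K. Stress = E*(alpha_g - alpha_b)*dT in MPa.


Stress = 56*1000*(8.1e-06 - 5.8e-06)*771 = 99.3 MPa

99.3


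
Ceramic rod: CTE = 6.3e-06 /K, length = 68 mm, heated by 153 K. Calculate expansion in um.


dL = 6.3e-06 * 68 * 153 * 1000 = 65.545 um

65.545


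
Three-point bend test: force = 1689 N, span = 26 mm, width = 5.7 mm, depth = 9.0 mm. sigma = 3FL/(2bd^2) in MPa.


sigma = 3*1689*26/(2*5.7*9.0^2) = 142.7 MPa

142.7


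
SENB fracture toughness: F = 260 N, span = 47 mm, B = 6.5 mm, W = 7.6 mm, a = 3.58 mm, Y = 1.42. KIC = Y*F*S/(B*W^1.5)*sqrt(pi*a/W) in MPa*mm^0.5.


KIC = 1.42*260*47/(6.5*7.6^1.5)*sqrt(pi*3.58/7.6) = 155.0

155.0


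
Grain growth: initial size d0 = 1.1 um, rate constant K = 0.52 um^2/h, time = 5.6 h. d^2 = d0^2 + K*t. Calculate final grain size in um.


d^2 = 1.1^2 + 0.52*5.6 = 4.122
d = sqrt(4.122) = 2.03 um

2.03


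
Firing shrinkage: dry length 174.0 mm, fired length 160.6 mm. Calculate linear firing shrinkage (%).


FS = (174.0 - 160.6) / 174.0 * 100 = 7.7%

7.7


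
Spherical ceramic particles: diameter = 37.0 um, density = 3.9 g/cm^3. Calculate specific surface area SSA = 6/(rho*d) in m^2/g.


SSA = 6 / (3.9 * 37.0) = 0.042 m^2/g

0.042


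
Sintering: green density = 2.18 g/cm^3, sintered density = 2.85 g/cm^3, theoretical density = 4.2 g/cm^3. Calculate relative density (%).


Relative = 2.85 / 4.2 * 100 = 67.9%

67.9


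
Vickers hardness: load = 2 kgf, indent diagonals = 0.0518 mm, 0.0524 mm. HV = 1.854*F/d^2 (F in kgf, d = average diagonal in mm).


d_avg = (0.0518+0.0524)/2 = 0.0521 mm
HV = 1.854*2/0.0521^2 = 1366

1366


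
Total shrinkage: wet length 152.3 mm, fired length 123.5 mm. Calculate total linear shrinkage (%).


TS = (152.3 - 123.5) / 152.3 * 100 = 18.91%

18.91


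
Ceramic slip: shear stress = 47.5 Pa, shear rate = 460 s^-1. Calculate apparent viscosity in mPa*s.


eta = tau/gamma * 1000 = 47.5/460 * 1000 = 103.3 mPa*s

103.3


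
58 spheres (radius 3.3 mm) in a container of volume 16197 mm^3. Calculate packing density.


V_sphere = 4/3*pi*3.3^3 = 150.5326 mm^3
Total V = 58*150.5326 = 8730.8908 mm^3
PD = 8730.8908 / 16197 = 0.539

0.539


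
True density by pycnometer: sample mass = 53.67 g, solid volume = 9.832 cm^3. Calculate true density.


TD = 53.67 / 9.832 = 5.459 g/cm^3

5.459


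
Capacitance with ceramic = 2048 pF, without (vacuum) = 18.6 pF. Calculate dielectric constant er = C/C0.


er = 2048 / 18.6 = 110.11

110.11


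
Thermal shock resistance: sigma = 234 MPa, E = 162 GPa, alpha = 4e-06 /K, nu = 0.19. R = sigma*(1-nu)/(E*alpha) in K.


R = 234*(1-0.19)/(162*1000*4e-06) = 293 K

293


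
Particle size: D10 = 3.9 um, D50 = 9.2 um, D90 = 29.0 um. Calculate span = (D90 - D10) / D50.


Span = (29.0 - 3.9) / 9.2 = 25.1 / 9.2 = 2.728

2.728


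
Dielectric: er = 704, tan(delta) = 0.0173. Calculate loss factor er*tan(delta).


Loss = 704 * 0.0173 = 12.179

12.179


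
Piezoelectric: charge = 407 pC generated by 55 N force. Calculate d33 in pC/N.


d33 = 407 / 55 = 7.4 pC/N

7.4


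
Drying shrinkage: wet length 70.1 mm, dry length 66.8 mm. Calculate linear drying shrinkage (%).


DS = (70.1 - 66.8) / 70.1 * 100 = 4.71%

4.71


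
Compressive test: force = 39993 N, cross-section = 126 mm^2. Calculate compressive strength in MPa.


CS = 39993 / 126 = 317.4 MPa

317.4


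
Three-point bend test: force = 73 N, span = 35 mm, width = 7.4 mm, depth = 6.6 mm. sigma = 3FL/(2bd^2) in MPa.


sigma = 3*73*35/(2*7.4*6.6^2) = 11.9 MPa

11.9


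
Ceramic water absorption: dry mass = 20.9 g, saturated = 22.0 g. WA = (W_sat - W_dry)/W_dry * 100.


WA = (22.0 - 20.9) / 20.9 * 100 = 5.26%

5.26


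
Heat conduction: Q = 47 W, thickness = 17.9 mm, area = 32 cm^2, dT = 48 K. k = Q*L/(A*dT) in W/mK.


k = 47*17.9/1000/(32/10000*48) = 5.48 W/mK

5.48


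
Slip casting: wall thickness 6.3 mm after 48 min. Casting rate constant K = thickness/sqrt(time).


K = 6.3 / sqrt(48) = 6.3 / 6.9282 = 0.909 mm/min^0.5

0.909


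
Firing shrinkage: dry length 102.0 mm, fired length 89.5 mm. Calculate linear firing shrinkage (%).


FS = (102.0 - 89.5) / 102.0 * 100 = 12.25%

12.25


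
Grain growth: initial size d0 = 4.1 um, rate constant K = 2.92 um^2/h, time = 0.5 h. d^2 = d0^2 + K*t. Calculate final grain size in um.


d^2 = 4.1^2 + 2.92*0.5 = 18.27
d = sqrt(18.27) = 4.27 um

4.27


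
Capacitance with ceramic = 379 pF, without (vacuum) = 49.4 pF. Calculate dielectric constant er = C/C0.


er = 379 / 49.4 = 7.67

7.67


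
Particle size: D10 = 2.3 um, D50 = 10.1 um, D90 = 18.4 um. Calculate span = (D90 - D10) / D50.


Span = (18.4 - 2.3) / 10.1 = 16.1 / 10.1 = 1.594

1.594


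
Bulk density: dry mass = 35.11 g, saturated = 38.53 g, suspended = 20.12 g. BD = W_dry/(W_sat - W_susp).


BD = 35.11 / (38.53 - 20.12) = 35.11 / 18.41 = 1.907 g/cm^3

1.907


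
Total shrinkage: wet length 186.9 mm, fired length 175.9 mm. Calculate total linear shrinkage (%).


TS = (186.9 - 175.9) / 186.9 * 100 = 5.89%

5.89


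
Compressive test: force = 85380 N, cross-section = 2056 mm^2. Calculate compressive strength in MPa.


CS = 85380 / 2056 = 41.5 MPa

41.5


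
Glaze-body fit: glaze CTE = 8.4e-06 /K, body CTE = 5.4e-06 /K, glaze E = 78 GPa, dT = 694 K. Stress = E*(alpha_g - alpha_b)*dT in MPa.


Stress = 78*1000*(8.4e-06 - 5.4e-06)*694 = 162.4 MPa

162.4


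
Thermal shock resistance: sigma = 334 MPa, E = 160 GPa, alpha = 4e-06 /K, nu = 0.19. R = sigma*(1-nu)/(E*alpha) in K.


R = 334*(1-0.19)/(160*1000*4e-06) = 423 K

423


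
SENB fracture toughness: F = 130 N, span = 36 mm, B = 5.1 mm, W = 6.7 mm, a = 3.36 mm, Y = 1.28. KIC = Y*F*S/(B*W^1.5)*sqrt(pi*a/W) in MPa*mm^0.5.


KIC = 1.28*130*36/(5.1*6.7^1.5)*sqrt(pi*3.36/6.7) = 85.01

85.01


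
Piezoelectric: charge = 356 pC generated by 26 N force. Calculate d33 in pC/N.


d33 = 356 / 26 = 13.7 pC/N

13.7


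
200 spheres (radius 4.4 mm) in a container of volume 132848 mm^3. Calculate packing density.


V_sphere = 4/3*pi*4.4^3 = 356.8179 mm^3
Total V = 200*356.8179 = 71363.58 mm^3
PD = 71363.58 / 132848 = 0.537

0.537


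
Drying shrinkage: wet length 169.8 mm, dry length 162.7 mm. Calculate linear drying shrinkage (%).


DS = (169.8 - 162.7) / 169.8 * 100 = 4.18%

4.18


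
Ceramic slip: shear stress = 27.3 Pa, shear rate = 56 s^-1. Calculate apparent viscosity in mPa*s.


eta = tau/gamma * 1000 = 27.3/56 * 1000 = 487.5 mPa*s

487.5


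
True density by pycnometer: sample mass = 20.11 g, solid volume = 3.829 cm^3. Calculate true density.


TD = 20.11 / 3.829 = 5.252 g/cm^3

5.252


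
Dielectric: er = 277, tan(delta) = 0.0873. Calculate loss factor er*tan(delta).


Loss = 277 * 0.0873 = 24.182

24.182


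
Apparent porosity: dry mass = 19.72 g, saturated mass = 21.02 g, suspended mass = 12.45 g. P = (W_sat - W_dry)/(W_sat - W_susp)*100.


P = (21.02 - 19.72) / (21.02 - 12.45) * 100 = 1.3 / 8.57 * 100 = 15.2%

15.2


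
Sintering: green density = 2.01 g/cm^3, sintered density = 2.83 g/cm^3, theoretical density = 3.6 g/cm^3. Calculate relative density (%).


Relative = 2.83 / 3.6 * 100 = 78.6%

78.6


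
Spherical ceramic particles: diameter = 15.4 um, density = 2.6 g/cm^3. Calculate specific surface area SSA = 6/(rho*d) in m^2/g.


SSA = 6 / (2.6 * 15.4) = 0.15 m^2/g

0.15


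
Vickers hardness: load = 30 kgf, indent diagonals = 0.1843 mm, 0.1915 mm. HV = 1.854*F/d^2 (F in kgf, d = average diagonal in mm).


d_avg = (0.1843+0.1915)/2 = 0.1879 mm
HV = 1.854*30/0.1879^2 = 1575

1575


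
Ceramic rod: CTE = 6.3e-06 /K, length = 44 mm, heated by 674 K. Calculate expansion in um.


dL = 6.3e-06 * 44 * 674 * 1000 = 186.833 um

186.833


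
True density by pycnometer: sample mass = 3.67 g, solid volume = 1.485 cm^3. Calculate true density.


TD = 3.67 / 1.485 = 2.471 g/cm^3

2.471


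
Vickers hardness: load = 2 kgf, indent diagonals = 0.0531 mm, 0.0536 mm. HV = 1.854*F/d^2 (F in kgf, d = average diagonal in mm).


d_avg = (0.0531+0.0536)/2 = 0.05335 mm
HV = 1.854*2/0.05335^2 = 1303

1303


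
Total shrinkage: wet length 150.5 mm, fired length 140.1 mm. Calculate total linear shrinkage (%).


TS = (150.5 - 140.1) / 150.5 * 100 = 6.91%

6.91


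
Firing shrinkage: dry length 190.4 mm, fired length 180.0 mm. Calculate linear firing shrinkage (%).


FS = (190.4 - 180.0) / 190.4 * 100 = 5.46%

5.46


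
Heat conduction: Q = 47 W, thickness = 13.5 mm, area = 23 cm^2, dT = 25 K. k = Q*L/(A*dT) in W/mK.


k = 47*13.5/1000/(23/10000*25) = 11.03 W/mK

11.03


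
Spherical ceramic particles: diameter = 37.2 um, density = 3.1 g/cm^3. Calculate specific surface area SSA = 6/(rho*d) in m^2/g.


SSA = 6 / (3.1 * 37.2) = 0.052 m^2/g

0.052


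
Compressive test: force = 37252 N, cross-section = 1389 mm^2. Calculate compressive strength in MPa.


CS = 37252 / 1389 = 26.8 MPa

26.8


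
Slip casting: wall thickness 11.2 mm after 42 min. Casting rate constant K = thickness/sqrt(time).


K = 11.2 / sqrt(42) = 11.2 / 6.4807 = 1.728 mm/min^0.5

1.728


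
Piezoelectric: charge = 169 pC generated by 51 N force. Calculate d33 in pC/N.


d33 = 169 / 51 = 3.3 pC/N

3.3


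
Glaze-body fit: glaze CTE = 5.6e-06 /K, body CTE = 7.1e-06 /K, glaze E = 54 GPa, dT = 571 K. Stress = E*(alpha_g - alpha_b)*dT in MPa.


Stress = 54*1000*(5.6e-06 - 7.1e-06)*571 = -46.3 MPa

-46.3


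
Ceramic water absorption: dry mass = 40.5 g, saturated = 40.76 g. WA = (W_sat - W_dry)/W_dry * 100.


WA = (40.76 - 40.5) / 40.5 * 100 = 0.64%

0.64


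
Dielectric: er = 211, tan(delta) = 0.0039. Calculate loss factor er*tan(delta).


Loss = 211 * 0.0039 = 0.823

0.823


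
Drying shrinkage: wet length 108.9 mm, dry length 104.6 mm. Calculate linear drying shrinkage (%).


DS = (108.9 - 104.6) / 108.9 * 100 = 3.95%

3.95


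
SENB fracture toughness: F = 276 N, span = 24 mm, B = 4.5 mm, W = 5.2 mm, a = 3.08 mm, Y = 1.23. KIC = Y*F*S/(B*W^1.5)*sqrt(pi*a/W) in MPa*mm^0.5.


KIC = 1.23*276*24/(4.5*5.2^1.5)*sqrt(pi*3.08/5.2) = 208.28

208.28


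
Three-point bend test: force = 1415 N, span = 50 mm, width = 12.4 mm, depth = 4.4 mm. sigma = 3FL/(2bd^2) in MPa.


sigma = 3*1415*50/(2*12.4*4.4^2) = 442.1 MPa

442.1


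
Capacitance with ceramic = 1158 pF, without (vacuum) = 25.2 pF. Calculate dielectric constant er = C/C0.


er = 1158 / 25.2 = 45.95

45.95


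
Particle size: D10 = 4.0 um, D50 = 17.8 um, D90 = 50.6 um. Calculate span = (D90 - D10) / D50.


Span = (50.6 - 4.0) / 17.8 = 46.6 / 17.8 = 2.618

2.618


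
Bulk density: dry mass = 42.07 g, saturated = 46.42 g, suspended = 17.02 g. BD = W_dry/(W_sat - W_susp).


BD = 42.07 / (46.42 - 17.02) = 42.07 / 29.4 = 1.431 g/cm^3

1.431


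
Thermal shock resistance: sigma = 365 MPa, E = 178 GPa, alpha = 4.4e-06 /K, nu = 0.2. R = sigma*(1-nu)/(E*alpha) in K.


R = 365*(1-0.2)/(178*1000*4.4e-06) = 373 K

373


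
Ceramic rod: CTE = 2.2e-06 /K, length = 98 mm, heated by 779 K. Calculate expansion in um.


dL = 2.2e-06 * 98 * 779 * 1000 = 167.952 um

167.952


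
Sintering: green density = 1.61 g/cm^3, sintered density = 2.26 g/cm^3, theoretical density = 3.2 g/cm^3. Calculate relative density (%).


Relative = 2.26 / 3.2 * 100 = 70.6%

70.6


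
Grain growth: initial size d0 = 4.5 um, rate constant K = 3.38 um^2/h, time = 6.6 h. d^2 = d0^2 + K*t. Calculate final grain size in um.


d^2 = 4.5^2 + 3.38*6.6 = 42.558
d = sqrt(42.558) = 6.52 um

6.52


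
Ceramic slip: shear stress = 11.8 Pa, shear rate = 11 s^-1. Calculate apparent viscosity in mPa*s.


eta = tau/gamma * 1000 = 11.8/11 * 1000 = 1072.7 mPa*s

1072.7


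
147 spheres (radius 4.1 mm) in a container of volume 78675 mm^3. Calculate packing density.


V_sphere = 4/3*pi*4.1^3 = 288.6956 mm^3
Total V = 147*288.6956 = 42438.2532 mm^3
PD = 42438.2532 / 78675 = 0.539

0.539


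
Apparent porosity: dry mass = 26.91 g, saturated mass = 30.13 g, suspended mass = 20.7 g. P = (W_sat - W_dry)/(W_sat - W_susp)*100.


P = (30.13 - 26.91) / (30.13 - 20.7) * 100 = 3.22 / 9.43 * 100 = 34.1%

34.1


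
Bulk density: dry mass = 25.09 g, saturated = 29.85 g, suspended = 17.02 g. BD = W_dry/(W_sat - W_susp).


BD = 25.09 / (29.85 - 17.02) = 25.09 / 12.83 = 1.956 g/cm^3

1.956


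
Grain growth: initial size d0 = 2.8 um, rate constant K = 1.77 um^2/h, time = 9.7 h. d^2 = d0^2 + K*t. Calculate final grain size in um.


d^2 = 2.8^2 + 1.77*9.7 = 25.009
d = sqrt(25.009) = 5.0 um

5.0


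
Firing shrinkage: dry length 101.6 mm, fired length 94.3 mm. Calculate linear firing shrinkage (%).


FS = (101.6 - 94.3) / 101.6 * 100 = 7.19%

7.19


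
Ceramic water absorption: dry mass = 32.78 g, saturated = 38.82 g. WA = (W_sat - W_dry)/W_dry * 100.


WA = (38.82 - 32.78) / 32.78 * 100 = 18.43%

18.43


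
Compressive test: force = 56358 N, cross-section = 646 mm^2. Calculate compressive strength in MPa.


CS = 56358 / 646 = 87.2 MPa

87.2


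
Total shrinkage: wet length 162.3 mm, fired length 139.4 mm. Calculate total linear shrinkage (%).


TS = (162.3 - 139.4) / 162.3 * 100 = 14.11%

14.11


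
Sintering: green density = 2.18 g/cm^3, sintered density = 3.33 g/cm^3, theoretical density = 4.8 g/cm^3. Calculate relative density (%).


Relative = 3.33 / 4.8 * 100 = 69.4%

69.4


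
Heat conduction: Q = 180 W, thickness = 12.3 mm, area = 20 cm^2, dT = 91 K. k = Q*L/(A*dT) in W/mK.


k = 180*12.3/1000/(20/10000*91) = 12.16 W/mK

12.16


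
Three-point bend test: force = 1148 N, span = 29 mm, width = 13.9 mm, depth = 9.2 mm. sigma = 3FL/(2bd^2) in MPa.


sigma = 3*1148*29/(2*13.9*9.2^2) = 42.4 MPa

42.4


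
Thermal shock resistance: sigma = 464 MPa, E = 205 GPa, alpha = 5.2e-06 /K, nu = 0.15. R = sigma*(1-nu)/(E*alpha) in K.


R = 464*(1-0.15)/(205*1000*5.2e-06) = 370 K

370


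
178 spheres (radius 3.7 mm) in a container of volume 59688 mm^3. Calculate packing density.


V_sphere = 4/3*pi*3.7^3 = 212.1748 mm^3
Total V = 178*212.1748 = 37767.1144 mm^3
PD = 37767.1144 / 59688 = 0.633

0.633


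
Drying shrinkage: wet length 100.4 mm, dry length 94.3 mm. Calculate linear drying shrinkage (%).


DS = (100.4 - 94.3) / 100.4 * 100 = 6.08%

6.08


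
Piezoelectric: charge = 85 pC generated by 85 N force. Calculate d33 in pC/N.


d33 = 85 / 85 = 1.0 pC/N

1.0


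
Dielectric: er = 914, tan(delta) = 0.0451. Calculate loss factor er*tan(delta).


Loss = 914 * 0.0451 = 41.221

41.221


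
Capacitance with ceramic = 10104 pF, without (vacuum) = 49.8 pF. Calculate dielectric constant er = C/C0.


er = 10104 / 49.8 = 202.89

202.89


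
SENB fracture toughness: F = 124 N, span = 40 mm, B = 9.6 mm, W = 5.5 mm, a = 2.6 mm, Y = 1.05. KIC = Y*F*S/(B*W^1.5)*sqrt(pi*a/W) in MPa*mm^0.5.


KIC = 1.05*124*40/(9.6*5.5^1.5)*sqrt(pi*2.6/5.5) = 51.25

51.25


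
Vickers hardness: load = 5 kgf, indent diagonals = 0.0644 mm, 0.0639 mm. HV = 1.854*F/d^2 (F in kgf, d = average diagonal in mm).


d_avg = (0.0644+0.0639)/2 = 0.06415 mm
HV = 1.854*5/0.06415^2 = 2253

2253


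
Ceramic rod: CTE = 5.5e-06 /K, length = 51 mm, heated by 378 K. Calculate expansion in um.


dL = 5.5e-06 * 51 * 378 * 1000 = 106.029 um

106.029


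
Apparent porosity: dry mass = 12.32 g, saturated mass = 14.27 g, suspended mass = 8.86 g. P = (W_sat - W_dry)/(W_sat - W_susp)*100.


P = (14.27 - 12.32) / (14.27 - 8.86) * 100 = 1.95 / 5.41 * 100 = 36.0%

36.0


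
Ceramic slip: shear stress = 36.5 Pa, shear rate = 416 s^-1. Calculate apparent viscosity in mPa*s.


eta = tau/gamma * 1000 = 36.5/416 * 1000 = 87.7 mPa*s

87.7


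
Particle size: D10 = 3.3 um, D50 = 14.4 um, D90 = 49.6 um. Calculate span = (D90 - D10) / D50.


Span = (49.6 - 3.3) / 14.4 = 46.3 / 14.4 = 3.215

3.215


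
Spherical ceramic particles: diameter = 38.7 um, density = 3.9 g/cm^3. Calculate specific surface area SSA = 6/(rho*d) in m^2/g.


SSA = 6 / (3.9 * 38.7) = 0.04 m^2/g

0.04


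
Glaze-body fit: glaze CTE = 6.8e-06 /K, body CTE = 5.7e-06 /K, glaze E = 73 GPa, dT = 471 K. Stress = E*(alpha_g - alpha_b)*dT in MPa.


Stress = 73*1000*(6.8e-06 - 5.7e-06)*471 = 37.8 MPa

37.8


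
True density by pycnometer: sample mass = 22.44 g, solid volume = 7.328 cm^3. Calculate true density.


TD = 22.44 / 7.328 = 3.062 g/cm^3

3.062


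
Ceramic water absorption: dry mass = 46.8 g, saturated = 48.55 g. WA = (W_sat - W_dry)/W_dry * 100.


WA = (48.55 - 46.8) / 46.8 * 100 = 3.74%

3.74


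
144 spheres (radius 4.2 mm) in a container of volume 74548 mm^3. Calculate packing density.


V_sphere = 4/3*pi*4.2^3 = 310.3391 mm^3
Total V = 144*310.3391 = 44688.8304 mm^3
PD = 44688.8304 / 74548 = 0.599

0.599


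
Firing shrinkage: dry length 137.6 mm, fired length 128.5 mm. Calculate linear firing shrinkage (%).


FS = (137.6 - 128.5) / 137.6 * 100 = 6.61%

6.61


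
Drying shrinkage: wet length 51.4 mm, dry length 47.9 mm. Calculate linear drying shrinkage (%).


DS = (51.4 - 47.9) / 51.4 * 100 = 6.81%

6.81


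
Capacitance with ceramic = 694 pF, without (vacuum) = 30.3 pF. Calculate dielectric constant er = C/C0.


er = 694 / 30.3 = 22.9

22.9


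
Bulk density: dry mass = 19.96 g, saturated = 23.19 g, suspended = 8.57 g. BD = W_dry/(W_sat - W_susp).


BD = 19.96 / (23.19 - 8.57) = 19.96 / 14.62 = 1.365 g/cm^3

1.365


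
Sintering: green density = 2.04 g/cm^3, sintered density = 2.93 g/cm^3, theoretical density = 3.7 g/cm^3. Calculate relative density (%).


Relative = 2.93 / 3.7 * 100 = 79.2%

79.2


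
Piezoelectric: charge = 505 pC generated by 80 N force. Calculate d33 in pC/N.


d33 = 505 / 80 = 6.3 pC/N

6.3


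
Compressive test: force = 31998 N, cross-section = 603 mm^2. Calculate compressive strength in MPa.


CS = 31998 / 603 = 53.1 MPa

53.1


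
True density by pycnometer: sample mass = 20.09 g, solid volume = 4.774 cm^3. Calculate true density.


TD = 20.09 / 4.774 = 4.208 g/cm^3

4.208


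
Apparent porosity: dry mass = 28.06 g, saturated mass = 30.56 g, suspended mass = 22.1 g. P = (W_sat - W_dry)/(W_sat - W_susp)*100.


P = (30.56 - 28.06) / (30.56 - 22.1) * 100 = 2.5 / 8.46 * 100 = 29.6%

29.6


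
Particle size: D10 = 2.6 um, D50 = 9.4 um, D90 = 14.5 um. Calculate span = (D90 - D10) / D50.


Span = (14.5 - 2.6) / 9.4 = 11.9 / 9.4 = 1.266

1.266


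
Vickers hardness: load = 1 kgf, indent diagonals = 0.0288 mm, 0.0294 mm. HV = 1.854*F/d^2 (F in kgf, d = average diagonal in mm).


d_avg = (0.0288+0.0294)/2 = 0.0291 mm
HV = 1.854*1/0.0291^2 = 2189

2189


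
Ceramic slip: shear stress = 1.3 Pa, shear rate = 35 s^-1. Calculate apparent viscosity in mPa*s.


eta = tau/gamma * 1000 = 1.3/35 * 1000 = 37.1 mPa*s

37.1


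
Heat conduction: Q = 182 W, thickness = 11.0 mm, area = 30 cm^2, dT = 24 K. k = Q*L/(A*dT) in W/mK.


k = 182*11.0/1000/(30/10000*24) = 27.81 W/mK

27.81


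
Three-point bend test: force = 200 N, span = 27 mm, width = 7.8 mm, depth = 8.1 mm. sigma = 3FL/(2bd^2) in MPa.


sigma = 3*200*27/(2*7.8*8.1^2) = 15.8 MPa

15.8


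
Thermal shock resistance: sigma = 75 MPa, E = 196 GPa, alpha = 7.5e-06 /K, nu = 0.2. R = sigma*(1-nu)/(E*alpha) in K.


R = 75*(1-0.2)/(196*1000*7.5e-06) = 41 K

41


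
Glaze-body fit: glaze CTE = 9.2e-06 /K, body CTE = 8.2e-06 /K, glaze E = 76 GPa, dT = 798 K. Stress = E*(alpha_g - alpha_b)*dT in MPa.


Stress = 76*1000*(9.2e-06 - 8.2e-06)*798 = 60.6 MPa

60.6


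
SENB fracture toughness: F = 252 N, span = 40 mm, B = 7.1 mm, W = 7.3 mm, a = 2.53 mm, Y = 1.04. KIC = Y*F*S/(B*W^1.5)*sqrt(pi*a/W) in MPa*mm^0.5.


KIC = 1.04*252*40/(7.1*7.3^1.5)*sqrt(pi*2.53/7.3) = 78.11

78.11


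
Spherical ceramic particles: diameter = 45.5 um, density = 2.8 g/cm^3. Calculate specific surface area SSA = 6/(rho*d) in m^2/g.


SSA = 6 / (2.8 * 45.5) = 0.047 m^2/g

0.047


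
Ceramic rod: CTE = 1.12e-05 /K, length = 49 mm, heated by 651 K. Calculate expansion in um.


dL = 1.12e-05 * 49 * 651 * 1000 = 357.269 um

357.269


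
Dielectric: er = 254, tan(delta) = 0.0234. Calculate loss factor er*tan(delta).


Loss = 254 * 0.0234 = 5.944

5.944


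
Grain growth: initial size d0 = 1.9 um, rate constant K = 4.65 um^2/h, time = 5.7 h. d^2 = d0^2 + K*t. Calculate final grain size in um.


d^2 = 1.9^2 + 4.65*5.7 = 30.115
d = sqrt(30.115) = 5.49 um

5.49


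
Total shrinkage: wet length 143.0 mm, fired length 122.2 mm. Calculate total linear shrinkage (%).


TS = (143.0 - 122.2) / 143.0 * 100 = 14.55%

14.55


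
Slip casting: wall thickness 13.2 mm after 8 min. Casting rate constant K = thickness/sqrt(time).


K = 13.2 / sqrt(8) = 13.2 / 2.8284 = 4.667 mm/min^0.5

4.667


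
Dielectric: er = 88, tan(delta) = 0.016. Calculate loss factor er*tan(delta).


Loss = 88 * 0.016 = 1.408

1.408


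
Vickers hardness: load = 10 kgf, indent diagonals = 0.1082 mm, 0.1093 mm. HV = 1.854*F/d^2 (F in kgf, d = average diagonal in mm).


d_avg = (0.1082+0.1093)/2 = 0.10875 mm
HV = 1.854*10/0.10875^2 = 1568

1568


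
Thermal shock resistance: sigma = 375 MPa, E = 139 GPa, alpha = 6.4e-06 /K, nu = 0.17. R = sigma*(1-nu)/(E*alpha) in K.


R = 375*(1-0.17)/(139*1000*6.4e-06) = 350 K

350


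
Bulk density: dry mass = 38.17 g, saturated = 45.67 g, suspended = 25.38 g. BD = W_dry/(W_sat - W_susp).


BD = 38.17 / (45.67 - 25.38) = 38.17 / 20.29 = 1.881 g/cm^3

1.881


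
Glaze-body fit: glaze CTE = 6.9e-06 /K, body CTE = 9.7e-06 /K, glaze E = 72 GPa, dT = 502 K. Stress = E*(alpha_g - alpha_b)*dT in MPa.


Stress = 72*1000*(6.9e-06 - 9.7e-06)*502 = -101.2 MPa

-101.2


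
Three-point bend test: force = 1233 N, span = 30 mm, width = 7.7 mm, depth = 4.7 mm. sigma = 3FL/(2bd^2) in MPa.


sigma = 3*1233*30/(2*7.7*4.7^2) = 326.2 MPa

326.2


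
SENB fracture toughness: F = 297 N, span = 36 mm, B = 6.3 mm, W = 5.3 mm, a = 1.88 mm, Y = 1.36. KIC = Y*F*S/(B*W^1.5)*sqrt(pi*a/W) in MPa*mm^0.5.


KIC = 1.36*297*36/(6.3*5.3^1.5)*sqrt(pi*1.88/5.3) = 199.69

199.69


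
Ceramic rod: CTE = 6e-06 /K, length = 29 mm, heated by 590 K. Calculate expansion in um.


dL = 6e-06 * 29 * 590 * 1000 = 102.66 um

102.66


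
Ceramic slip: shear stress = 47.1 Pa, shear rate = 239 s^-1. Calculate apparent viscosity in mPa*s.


eta = tau/gamma * 1000 = 47.1/239 * 1000 = 197.1 mPa*s

197.1


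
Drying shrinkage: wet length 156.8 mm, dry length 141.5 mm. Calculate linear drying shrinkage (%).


DS = (156.8 - 141.5) / 156.8 * 100 = 9.76%

9.76


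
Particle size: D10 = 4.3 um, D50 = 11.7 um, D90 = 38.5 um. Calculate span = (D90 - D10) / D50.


Span = (38.5 - 4.3) / 11.7 = 34.2 / 11.7 = 2.923

2.923


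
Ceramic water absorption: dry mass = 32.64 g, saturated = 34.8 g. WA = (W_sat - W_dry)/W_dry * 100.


WA = (34.8 - 32.64) / 32.64 * 100 = 6.62%

6.62


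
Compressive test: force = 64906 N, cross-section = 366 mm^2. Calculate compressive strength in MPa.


CS = 64906 / 366 = 177.3 MPa

177.3


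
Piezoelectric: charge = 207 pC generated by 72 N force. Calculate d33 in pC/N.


d33 = 207 / 72 = 2.9 pC/N

2.9


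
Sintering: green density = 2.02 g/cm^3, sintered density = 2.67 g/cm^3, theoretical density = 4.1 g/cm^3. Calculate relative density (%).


Relative = 2.67 / 4.1 * 100 = 65.1%

65.1


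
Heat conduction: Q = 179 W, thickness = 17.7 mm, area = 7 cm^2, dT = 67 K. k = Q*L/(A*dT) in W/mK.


k = 179*17.7/1000/(7/10000*67) = 67.55 W/mK

67.55


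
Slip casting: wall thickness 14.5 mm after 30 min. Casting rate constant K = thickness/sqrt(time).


K = 14.5 / sqrt(30) = 14.5 / 5.4772 = 2.647 mm/min^0.5

2.647


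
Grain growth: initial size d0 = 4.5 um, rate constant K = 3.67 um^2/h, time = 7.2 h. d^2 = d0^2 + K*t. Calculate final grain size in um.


d^2 = 4.5^2 + 3.67*7.2 = 46.674
d = sqrt(46.674) = 6.83 um

6.83


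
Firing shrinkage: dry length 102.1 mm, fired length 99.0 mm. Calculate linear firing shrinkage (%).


FS = (102.1 - 99.0) / 102.1 * 100 = 3.04%

3.04


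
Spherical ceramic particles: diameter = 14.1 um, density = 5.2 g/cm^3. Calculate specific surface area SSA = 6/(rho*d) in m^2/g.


SSA = 6 / (5.2 * 14.1) = 0.082 m^2/g

0.082


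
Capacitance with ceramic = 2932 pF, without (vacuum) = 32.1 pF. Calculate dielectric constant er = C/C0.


er = 2932 / 32.1 = 91.34

91.34


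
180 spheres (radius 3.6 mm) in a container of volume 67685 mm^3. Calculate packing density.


V_sphere = 4/3*pi*3.6^3 = 195.4322 mm^3
Total V = 180*195.4322 = 35177.796 mm^3
PD = 35177.796 / 67685 = 0.52

0.52


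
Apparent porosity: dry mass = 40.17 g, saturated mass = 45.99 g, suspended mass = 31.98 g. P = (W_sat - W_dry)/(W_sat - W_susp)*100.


P = (45.99 - 40.17) / (45.99 - 31.98) * 100 = 5.82 / 14.01 * 100 = 41.5%

41.5


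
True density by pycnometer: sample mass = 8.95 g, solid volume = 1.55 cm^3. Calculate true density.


TD = 8.95 / 1.55 = 5.774 g/cm^3

5.774


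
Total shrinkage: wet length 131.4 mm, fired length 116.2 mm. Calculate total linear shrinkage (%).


TS = (131.4 - 116.2) / 131.4 * 100 = 11.57%

11.57


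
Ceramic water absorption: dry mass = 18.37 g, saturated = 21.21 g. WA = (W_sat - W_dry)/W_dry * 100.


WA = (21.21 - 18.37) / 18.37 * 100 = 15.46%

15.46


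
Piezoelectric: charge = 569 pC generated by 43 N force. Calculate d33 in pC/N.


d33 = 569 / 43 = 13.2 pC/N

13.2


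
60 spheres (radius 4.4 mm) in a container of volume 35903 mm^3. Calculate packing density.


V_sphere = 4/3*pi*4.4^3 = 356.8179 mm^3
Total V = 60*356.8179 = 21409.074 mm^3
PD = 21409.074 / 35903 = 0.596

0.596


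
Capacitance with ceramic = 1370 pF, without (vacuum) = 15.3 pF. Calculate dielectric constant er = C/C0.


er = 1370 / 15.3 = 89.54

89.54


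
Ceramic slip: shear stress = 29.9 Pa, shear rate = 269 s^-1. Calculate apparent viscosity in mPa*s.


eta = tau/gamma * 1000 = 29.9/269 * 1000 = 111.2 mPa*s

111.2


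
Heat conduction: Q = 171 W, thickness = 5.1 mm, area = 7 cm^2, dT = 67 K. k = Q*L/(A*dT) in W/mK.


k = 171*5.1/1000/(7/10000*67) = 18.59 W/mK

18.59


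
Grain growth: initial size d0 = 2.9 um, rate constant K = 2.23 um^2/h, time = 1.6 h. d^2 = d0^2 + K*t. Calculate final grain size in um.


d^2 = 2.9^2 + 2.23*1.6 = 11.978
d = sqrt(11.978) = 3.46 um

3.46


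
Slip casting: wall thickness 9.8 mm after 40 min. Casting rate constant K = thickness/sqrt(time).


K = 9.8 / sqrt(40) = 9.8 / 6.3246 = 1.55 mm/min^0.5

1.55


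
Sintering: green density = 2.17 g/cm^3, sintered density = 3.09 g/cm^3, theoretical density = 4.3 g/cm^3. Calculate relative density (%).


Relative = 3.09 / 4.3 * 100 = 71.9%

71.9


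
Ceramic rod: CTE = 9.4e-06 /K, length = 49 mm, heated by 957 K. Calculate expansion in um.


dL = 9.4e-06 * 49 * 957 * 1000 = 440.794 um

440.794


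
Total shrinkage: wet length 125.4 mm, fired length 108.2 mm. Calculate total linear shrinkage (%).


TS = (125.4 - 108.2) / 125.4 * 100 = 13.72%

13.72


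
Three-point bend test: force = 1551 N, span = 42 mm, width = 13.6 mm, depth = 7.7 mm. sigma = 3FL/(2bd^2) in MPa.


sigma = 3*1551*42/(2*13.6*7.7^2) = 121.2 MPa

121.2


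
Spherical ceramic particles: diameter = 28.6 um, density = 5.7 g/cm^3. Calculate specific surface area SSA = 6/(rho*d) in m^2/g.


SSA = 6 / (5.7 * 28.6) = 0.037 m^2/g

0.037


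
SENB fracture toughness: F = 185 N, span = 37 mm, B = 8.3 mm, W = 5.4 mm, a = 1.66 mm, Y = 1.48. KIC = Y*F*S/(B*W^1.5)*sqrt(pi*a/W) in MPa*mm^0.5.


KIC = 1.48*185*37/(8.3*5.4^1.5)*sqrt(pi*1.66/5.4) = 95.59

95.59


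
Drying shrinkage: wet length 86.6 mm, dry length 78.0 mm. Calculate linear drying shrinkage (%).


DS = (86.6 - 78.0) / 86.6 * 100 = 9.93%

9.93


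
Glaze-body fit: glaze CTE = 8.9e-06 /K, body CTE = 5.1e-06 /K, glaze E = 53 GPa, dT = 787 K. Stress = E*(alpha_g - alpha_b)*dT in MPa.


Stress = 53*1000*(8.9e-06 - 5.1e-06)*787 = 158.5 MPa

158.5


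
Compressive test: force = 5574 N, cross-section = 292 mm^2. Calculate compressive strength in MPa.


CS = 5574 / 292 = 19.1 MPa

19.1


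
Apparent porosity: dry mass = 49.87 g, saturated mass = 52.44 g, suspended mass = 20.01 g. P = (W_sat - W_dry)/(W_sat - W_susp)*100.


P = (52.44 - 49.87) / (52.44 - 20.01) * 100 = 2.57 / 32.43 * 100 = 7.9%

7.9


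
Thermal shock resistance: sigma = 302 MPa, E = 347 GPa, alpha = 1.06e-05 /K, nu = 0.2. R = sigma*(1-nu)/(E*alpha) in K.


R = 302*(1-0.2)/(347*1000*1.06e-05) = 66 K

66


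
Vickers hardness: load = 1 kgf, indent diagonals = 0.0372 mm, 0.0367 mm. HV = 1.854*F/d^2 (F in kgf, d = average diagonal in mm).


d_avg = (0.0372+0.0367)/2 = 0.03695 mm
HV = 1.854*1/0.03695^2 = 1358

1358


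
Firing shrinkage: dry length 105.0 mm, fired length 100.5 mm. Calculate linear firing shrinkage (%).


FS = (105.0 - 100.5) / 105.0 * 100 = 4.29%

4.29


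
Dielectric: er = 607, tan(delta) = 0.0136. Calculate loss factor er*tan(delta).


Loss = 607 * 0.0136 = 8.255

8.255
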